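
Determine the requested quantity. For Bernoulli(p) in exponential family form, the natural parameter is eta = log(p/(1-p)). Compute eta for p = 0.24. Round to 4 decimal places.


Natural parameter for Bernoulli: eta = log(p/(1-p)).
p = 0.24, 1-p = 0.76.
p/(1-p) = 0.315789.
eta = log(0.315789) = -1.1527

-1.1527


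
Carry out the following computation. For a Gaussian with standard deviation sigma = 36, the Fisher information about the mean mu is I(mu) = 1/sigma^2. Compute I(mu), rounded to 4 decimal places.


The Fisher information for the mean of a normal distribution is I(mu) = 1/sigma^2.
sigma = 36, so sigma^2 = 1296.
I(mu) = 1/1296 = 0.0008

0.0008


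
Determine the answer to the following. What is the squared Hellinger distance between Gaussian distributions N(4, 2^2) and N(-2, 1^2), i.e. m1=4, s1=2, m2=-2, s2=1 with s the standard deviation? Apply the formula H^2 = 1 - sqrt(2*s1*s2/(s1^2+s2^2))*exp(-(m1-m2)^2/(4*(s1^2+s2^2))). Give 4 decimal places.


Squared Hellinger distance for Gaussians:
H^2 = 1 - sqrt(2*s1*s2/(s1^2+s2^2)) * exp(-(m1-m2)^2/(4*(s1^2+s2^2))).
s1^2 = 4, s2^2 = 1, s1^2+s2^2 = 5.
sqrt(2*2*1/(5)) = 0.894427.
(m1-m2)^2 = (6)^2 = 36.
exp(-36/(4*5)) = exp(-1.8) = 0.165299.
H^2 = 1 - 0.894427*0.165299 = 0.8522

0.8522


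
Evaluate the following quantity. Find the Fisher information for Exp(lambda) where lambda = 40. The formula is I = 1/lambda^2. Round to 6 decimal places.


Fisher information for exponential: I(lambda) = 1/lambda^2.
lambda = 40, lambda^2 = 1600.
I = 1/1600 = 0.000625

0.000625


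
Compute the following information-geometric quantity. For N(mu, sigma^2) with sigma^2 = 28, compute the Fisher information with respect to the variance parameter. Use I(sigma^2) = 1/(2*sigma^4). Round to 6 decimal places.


Fisher information for variance: I(sigma^2) = 1/(2*sigma^4).
sigma^2 = 28, so sigma^4 = 784.
I = 1/(2*784) = 1/1568 = 0.000638

0.000638


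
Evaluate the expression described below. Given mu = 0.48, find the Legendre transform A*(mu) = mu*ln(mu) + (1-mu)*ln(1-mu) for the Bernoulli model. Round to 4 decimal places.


Legendre transform for Bernoulli:
A*(mu) = mu*log(mu) + (1-mu)*log(1-mu).
mu = 0.48, 1-mu = 0.52.
mu*log(mu) = 0.48*log(0.48) = -0.352305.
(1-mu)*log(1-mu) = 0.52*log(0.52) = -0.340042.
A* = -0.352305 + -0.340042 = -0.6923

-0.6923


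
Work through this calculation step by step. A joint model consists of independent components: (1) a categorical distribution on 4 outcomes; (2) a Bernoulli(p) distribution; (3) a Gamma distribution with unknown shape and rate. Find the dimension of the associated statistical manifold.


The dimension of a statistical manifold equals the number of free
(independent) real parameters of the model. For a product of independent
blocks the parameter counts add.
- categorical on 4 outcomes (probabilities sum to 1): 4-1 = 3.
- Bernoulli (p): 1.
- Gamma (shape, rate): 2.
Total = 3 + 1 + 2 = 6.
Dimension = 6

6


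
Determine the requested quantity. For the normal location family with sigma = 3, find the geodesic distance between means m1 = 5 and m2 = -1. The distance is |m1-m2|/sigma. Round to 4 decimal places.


On the fixed-variance normal subfamily, geodesic distance = |m1-m2|/sigma.
|5 - -1| = 6.
sigma = 3.
d = 6/3 = 2.0000

2.0000


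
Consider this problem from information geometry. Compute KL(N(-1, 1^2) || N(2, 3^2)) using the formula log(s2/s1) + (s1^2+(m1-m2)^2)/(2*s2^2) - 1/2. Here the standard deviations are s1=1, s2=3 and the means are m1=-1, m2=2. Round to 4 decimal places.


KL divergence between normal distributions:
KL = log(s2/s1) + (s1^2 + (m1-m2)^2)/(2*s2^2) - 1/2.
log(3/1) = 1.098612.
(1^2 + (-1-2)^2)/(2*3^2) = (1 + 9)/18 = 0.555556.
KL = 1.098612 + 0.555556 - 0.5 = 1.1542

1.1542


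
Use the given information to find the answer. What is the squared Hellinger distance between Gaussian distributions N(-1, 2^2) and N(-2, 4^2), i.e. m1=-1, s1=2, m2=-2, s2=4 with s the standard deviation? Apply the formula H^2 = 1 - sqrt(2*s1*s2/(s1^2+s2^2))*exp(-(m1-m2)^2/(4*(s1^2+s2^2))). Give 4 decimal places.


Squared Hellinger distance for Gaussians:
H^2 = 1 - sqrt(2*s1*s2/(s1^2+s2^2)) * exp(-(m1-m2)^2/(4*(s1^2+s2^2))).
s1^2 = 4, s2^2 = 16, s1^2+s2^2 = 20.
sqrt(2*2*4/(20)) = 0.894427.
(m1-m2)^2 = (1)^2 = 1.
exp(-1/(4*20)) = exp(-0.0125) = 0.987578.
H^2 = 1 - 0.894427*0.987578 = 0.1167

0.1167


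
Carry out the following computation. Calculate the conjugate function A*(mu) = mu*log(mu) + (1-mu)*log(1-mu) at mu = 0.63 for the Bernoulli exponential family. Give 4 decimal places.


Legendre transform for Bernoulli:
A*(mu) = mu*log(mu) + (1-mu)*log(1-mu).
mu = 0.63, 1-mu = 0.37.
mu*log(mu) = 0.63*log(0.63) = -0.291082.
(1-mu)*log(1-mu) = 0.37*log(0.37) = -0.367873.
A* = -0.291082 + -0.367873 = -0.6590

-0.6590


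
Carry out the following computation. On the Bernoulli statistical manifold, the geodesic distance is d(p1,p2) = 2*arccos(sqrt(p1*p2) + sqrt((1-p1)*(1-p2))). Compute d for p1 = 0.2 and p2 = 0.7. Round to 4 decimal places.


Geodesic distance on Bernoulli manifold:
d(p1,p2) = 2*arccos(sqrt(p1*p2) + sqrt((1-p1)*(1-p2))).
sqrt(p1*p2) = sqrt(0.2*0.7) = 0.374166.
sqrt((1-p1)*(1-p2)) = sqrt(0.8*0.3) = 0.489898.
arg = 0.374166 + 0.489898 = 0.864064.
d = 2*arccos(0.864064) = 1.0550

1.0550


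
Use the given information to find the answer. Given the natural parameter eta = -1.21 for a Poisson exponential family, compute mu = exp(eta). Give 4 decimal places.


Expectation parameter for Poisson exponential family:
mu = exp(eta).
eta = -1.21.
mu = exp(-1.21) = 0.2982

0.2982


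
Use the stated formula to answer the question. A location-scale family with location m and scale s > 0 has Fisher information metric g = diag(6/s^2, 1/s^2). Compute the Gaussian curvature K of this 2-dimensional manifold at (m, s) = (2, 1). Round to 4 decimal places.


The metric has the form g = (A dm^2 + B ds^2)/s^2 with A = 6, B = 1.
Substitute u = sqrt(A/B)*m: g = B*(du^2 + ds^2)/s^2, i.e. B times the
Poincare upper half-plane metric, which has constant Gaussian curvature -1.
Scaling a 2D metric by a constant c divides the Gaussian curvature by c,
so K = -1/B = -1/(1) = -1.0000 everywhere (the point (m, s) = (2, 1) is irrelevant:
the curvature is constant).
The requested Gaussian curvature is K = -1.0000.

-1.0000


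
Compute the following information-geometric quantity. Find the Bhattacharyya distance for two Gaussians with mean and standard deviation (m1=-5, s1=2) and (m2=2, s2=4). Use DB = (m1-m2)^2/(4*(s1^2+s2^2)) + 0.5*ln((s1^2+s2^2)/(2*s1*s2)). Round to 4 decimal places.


Bhattacharyya distance between two Gaussians:
DB = (m1-m2)^2/(4*(s1^2+s2^2)) + (1/2)*ln((s1^2+s2^2)/(2*s1*s2)).
(m1-m2)^2 = (-7)^2 = 49.
s1^2+s2^2 = 4 + 16 = 20.
term1 = 49/80 = 0.6125.
term2 = 0.5*ln(20/16.0) = 0.111572.
DB = 0.6125 + 0.111572 = 0.7241

0.7241


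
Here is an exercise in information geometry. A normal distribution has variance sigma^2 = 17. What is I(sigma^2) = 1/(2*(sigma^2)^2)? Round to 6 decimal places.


Fisher information for variance: I(sigma^2) = 1/(2*sigma^4).
sigma^2 = 17, so sigma^4 = 289.
I = 1/(2*289) = 1/578 = 0.001730

0.001730


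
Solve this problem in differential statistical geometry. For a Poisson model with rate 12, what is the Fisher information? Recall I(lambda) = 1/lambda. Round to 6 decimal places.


Fisher information for Poisson: I(lambda) = 1/lambda.
lambda = 12.
I(lambda) = 1/12 = 0.083333

0.083333


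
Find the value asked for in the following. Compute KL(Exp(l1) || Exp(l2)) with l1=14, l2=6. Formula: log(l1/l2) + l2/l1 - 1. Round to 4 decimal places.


KL divergence for exponential family:
KL = log(l1/l2) + l2/l1 - 1.
log(14/6) = 0.847298.
6/14 = 0.428571.
KL = 0.847298 + 0.428571 - 1 = 0.2759

0.2759


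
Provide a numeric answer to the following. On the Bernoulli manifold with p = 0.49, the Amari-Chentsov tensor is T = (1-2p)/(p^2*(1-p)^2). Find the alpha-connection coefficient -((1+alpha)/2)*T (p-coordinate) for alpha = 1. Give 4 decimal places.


Skewness (Amari-Chentsov) tensor: T = (1-2p)/(p^2*(1-p)^2).
p = 0.49, 1-2p = 0.02, p^2 = 0.2401, (1-p)^2 = 0.2601.
T = 0.02/(0.2401 * 0.2601) = 0.320256.
In the p-coordinate, Gamma^(alpha) = Gamma^(0) - (alpha/2)*T with Gamma^(0) = (1/2)*g'(p) = -T/2,
so Gamma^(alpha) = -((1+alpha)/2)*T.
alpha = 1, -(1+alpha)/2 = -1.0.
Gamma = -1.0 * 0.320256 = -0.3203

-0.3203


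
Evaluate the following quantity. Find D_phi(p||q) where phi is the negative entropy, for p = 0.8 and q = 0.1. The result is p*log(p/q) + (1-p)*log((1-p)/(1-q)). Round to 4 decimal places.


Bregman divergence with negative entropy generator:
D = p*log(p/q) + (1-p)*log((1-p)/(1-q)).
p = 0.8, q = 0.1.
p*log(p/q) = 0.8*log(0.8/0.1) = 1.663553.
(1-p)*log((1-p)/(1-q)) = 0.2*log(0.2/0.9) = -0.300815.
D = 1.663553 + -0.300815 = 1.3627

1.3627


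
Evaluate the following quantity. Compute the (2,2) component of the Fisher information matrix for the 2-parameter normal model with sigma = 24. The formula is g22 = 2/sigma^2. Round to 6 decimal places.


For the 2-parameter normal family, the Fisher metric has:
  g11 = 1/sigma^2, g22 = 2/sigma^2.
sigma = 24, sigma^2 = 576.
g22 = 0.003472

0.003472


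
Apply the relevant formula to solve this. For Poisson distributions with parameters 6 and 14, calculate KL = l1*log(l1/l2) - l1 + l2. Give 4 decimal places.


KL divergence for Poisson:
KL = l1*log(l1/l2) - l1 + l2.
l1 = 6, l2 = 14.
log(6/14) = -0.847298.
l1*log(l1/l2) = 6 * -0.847298 = -5.083787.
KL = -5.083787 - 6 + 14 = 2.9162

2.9162


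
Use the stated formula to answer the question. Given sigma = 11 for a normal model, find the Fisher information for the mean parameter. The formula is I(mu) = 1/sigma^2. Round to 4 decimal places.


The Fisher information for the mean of a normal distribution is I(mu) = 1/sigma^2.
sigma = 11, so sigma^2 = 121.
I(mu) = 1/121 = 0.0083

0.0083


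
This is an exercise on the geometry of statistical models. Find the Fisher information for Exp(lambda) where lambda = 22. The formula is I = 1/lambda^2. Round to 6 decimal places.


Fisher information for exponential: I(lambda) = 1/lambda^2.
lambda = 22, lambda^2 = 484.
I = 1/484 = 0.002066

0.002066


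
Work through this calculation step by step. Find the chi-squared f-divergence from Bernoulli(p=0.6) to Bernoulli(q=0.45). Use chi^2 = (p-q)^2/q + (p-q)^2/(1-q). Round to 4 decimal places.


Chi-squared divergence between Bernoulli distributions:
chi^2 = (p-q)^2/q + (p-q)^2/(1-q).
p = 0.6, q = 0.45, p-q = 0.15.
(p-q)^2 = 0.0225.
term1 = 0.0225/0.45 = 0.05.
term2 = 0.0225/0.55 = 0.040909.
chi^2 = 0.05 + 0.040909 = 0.0909

0.0909


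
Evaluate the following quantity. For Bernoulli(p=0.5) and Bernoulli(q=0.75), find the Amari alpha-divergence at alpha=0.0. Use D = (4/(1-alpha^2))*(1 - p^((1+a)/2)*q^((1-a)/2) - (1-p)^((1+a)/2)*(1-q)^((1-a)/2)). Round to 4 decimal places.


Amari alpha-divergence:
D = (4/(1-alpha^2))*(1 - p^((1+a)/2)*q^((1-a)/2) - (1-p)^((1+a)/2)*(1-q)^((1-a)/2)).
alpha = 0.0, p = 0.5, q = 0.75.
e1 = (1+alpha)/2 = 0.5, e2 = (1-alpha)/2 = 0.5.
t1 = p^e1 * q^e2 = 0.5^0.5 * 0.75^0.5 = 0.612372.
t2 = (1-p)^e1 * (1-q)^e2 = 0.5^0.5 * 0.25^0.5 = 0.353553.
4/(1-alpha^2) = 4.0.
D = 4.0*(1 - 0.612372 - 0.353553) = 0.1363

0.1363


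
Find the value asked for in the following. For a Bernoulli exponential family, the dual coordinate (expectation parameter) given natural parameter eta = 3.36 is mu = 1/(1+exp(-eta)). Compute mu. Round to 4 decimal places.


Dual coordinate (expectation parameter) for Bernoulli:
mu = 1/(1+exp(-eta)).
eta = 3.36.
exp(-eta) = exp(-3.36) = 0.034735.
mu = 1/(1+0.034735) = 0.9664

0.9664


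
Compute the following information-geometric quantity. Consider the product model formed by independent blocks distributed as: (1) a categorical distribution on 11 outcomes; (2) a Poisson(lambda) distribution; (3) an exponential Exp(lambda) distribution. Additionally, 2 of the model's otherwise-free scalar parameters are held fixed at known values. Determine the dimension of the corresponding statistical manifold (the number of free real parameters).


The dimension of a statistical manifold equals the number of free
(independent) real parameters of the model. For a product of independent
blocks the parameter counts add.
- categorical on 11 outcomes (probabilities sum to 1): 11-1 = 10.
- Poisson (lambda): 1.
- exponential (lambda): 1.
Total = 10 + 1 + 1 = 12.
2 parameter(s) fixed at known values: 12 - 2 = 10.
Dimension = 10

10


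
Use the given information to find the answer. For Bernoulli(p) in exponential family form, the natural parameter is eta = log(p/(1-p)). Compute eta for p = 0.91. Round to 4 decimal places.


Natural parameter for Bernoulli: eta = log(p/(1-p)).
p = 0.91, 1-p = 0.09.
p/(1-p) = 10.111111.
eta = log(10.111111) = 2.3136

2.3136


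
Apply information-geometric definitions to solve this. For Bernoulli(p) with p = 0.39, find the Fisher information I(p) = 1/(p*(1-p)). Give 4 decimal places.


For Bernoulli(p), Fisher information is I(p) = 1/(p*(1-p)).
p = 0.39, 1-p = 0.61.
p*(1-p) = 0.2379.
I(p) = 1/0.2379 = 4.2034

4.2034


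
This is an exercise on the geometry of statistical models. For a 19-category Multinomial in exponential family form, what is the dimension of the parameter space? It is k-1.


Exponential family dimension calculation:
For Multinomial with k=19 categories, dim = k-1 = 18.

18


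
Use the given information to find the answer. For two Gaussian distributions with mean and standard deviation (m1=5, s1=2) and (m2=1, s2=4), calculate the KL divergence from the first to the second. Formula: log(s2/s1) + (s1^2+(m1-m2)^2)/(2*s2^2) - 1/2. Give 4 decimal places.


KL divergence between normal distributions:
KL = log(s2/s1) + (s1^2 + (m1-m2)^2)/(2*s2^2) - 1/2.
log(4/2) = 0.693147.
(2^2 + (5-1)^2)/(2*4^2) = (4 + 16)/32 = 0.625.
KL = 0.693147 + 0.625 - 0.5 = 0.8181

0.8181


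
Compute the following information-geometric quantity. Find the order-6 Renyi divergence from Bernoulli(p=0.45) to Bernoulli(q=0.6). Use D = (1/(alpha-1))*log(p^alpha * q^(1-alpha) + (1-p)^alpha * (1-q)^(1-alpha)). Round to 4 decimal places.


Renyi divergence of order alpha between Bernoulli distributions:
D = (1/(alpha-1))*log(p^alpha * q^(1-alpha) + (1-p)^alpha * (1-q)^(1-alpha)).
alpha = 6, p = 0.45, q = 0.6.
p^alpha * q^(1-alpha) = 0.45^6 * 0.6^-5 = 0.106787.
(1-p)^alpha * (1-q)^(1-alpha) = 0.55^6 * 0.4^-5 = 2.703188.
sum = 0.106787 + 2.703188 = 2.809975.
D = (1/5)*log(2.809975) = 0.2066

0.2066


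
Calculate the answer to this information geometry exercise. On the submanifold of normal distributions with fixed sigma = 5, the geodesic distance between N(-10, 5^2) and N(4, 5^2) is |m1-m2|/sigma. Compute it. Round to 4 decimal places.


On the fixed-variance normal subfamily, geodesic distance = |m1-m2|/sigma.
|-10 - 4| = 14.
sigma = 5.
d = 14/5 = 2.8000

2.8000


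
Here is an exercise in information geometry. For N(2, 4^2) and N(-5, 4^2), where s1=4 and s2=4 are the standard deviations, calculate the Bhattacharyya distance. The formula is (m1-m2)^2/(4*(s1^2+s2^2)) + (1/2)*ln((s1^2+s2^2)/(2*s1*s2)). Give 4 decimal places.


Bhattacharyya distance between two Gaussians:
DB = (m1-m2)^2/(4*(s1^2+s2^2)) + (1/2)*ln((s1^2+s2^2)/(2*s1*s2)).
(m1-m2)^2 = (7)^2 = 49.
s1^2+s2^2 = 16 + 16 = 32.
term1 = 49/128 = 0.382812.
term2 = 0.5*ln(32/32.0) = 0.0.
DB = 0.382812 + 0.0 = 0.3828

0.3828


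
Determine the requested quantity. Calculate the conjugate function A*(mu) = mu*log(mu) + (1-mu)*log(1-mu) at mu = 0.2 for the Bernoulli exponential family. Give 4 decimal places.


Legendre transform for Bernoulli:
A*(mu) = mu*log(mu) + (1-mu)*log(1-mu).
mu = 0.2, 1-mu = 0.8.
mu*log(mu) = 0.2*log(0.2) = -0.321888.
(1-mu)*log(1-mu) = 0.8*log(0.8) = -0.178515.
A* = -0.321888 + -0.178515 = -0.5004

-0.5004


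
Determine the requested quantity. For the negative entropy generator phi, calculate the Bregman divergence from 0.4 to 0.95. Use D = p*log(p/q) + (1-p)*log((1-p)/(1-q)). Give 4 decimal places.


Bregman divergence with negative entropy generator:
D = p*log(p/q) + (1-p)*log((1-p)/(1-q)).
p = 0.4, q = 0.95.
p*log(p/q) = 0.4*log(0.4/0.95) = -0.345999.
(1-p)*log((1-p)/(1-q)) = 0.6*log(0.6/0.05) = 1.490944.
D = -0.345999 + 1.490944 = 1.1449

1.1449


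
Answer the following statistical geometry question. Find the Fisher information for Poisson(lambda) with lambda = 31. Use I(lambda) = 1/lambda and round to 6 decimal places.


Fisher information for Poisson: I(lambda) = 1/lambda.
lambda = 31.
I(lambda) = 1/31 = 0.032258

0.032258


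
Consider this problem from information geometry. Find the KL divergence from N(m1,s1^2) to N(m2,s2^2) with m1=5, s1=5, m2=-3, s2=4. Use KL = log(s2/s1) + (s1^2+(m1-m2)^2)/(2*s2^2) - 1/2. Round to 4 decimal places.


KL divergence between normal distributions:
KL = log(s2/s1) + (s1^2 + (m1-m2)^2)/(2*s2^2) - 1/2.
log(4/5) = -0.223144.
(5^2 + (5--3)^2)/(2*4^2) = (25 + 64)/32 = 2.78125.
KL = -0.223144 + 2.78125 - 0.5 = 2.0581

2.0581


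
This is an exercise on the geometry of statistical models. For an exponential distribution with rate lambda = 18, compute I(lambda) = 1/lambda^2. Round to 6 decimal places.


Fisher information for exponential: I(lambda) = 1/lambda^2.
lambda = 18, lambda^2 = 324.
I = 1/324 = 0.003086

0.003086


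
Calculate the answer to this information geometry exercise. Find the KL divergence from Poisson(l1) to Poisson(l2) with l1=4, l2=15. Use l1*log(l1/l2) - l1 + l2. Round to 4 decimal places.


KL divergence for Poisson:
KL = l1*log(l1/l2) - l1 + l2.
l1 = 4, l2 = 15.
log(4/15) = -1.321756.
l1*log(l1/l2) = 4 * -1.321756 = -5.287023.
KL = -5.287023 - 4 + 15 = 5.7130

5.7130


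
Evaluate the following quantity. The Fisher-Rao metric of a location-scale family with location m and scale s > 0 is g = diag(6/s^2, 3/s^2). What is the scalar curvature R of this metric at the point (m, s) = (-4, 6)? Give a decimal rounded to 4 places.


The metric has the form g = (A dm^2 + B ds^2)/s^2 with A = 6, B = 3.
Substitute u = sqrt(A/B)*m: g = B*(du^2 + ds^2)/s^2, i.e. B times the
Poincare upper half-plane metric, which has constant Gaussian curvature -1.
Scaling a 2D metric by a constant c divides the Gaussian curvature by c,
so K = -1/B = -1/(3) = -0.3333 everywhere (the point (m, s) = (-4, 6) is irrelevant:
the curvature is constant).
Scalar curvature in dimension 2: R = 2K = -2/(3) = -0.6667.

-0.6667


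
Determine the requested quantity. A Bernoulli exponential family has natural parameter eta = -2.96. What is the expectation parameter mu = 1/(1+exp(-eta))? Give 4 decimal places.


Dual coordinate (expectation parameter) for Bernoulli:
mu = 1/(1+exp(-eta)).
eta = -2.96.
exp(-eta) = exp(2.96) = 19.297972.
mu = 1/(1+19.297972) = 0.0493

0.0493


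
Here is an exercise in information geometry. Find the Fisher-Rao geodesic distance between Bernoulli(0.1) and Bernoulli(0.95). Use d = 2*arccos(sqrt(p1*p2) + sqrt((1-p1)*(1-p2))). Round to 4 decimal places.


Geodesic distance on Bernoulli manifold:
d(p1,p2) = 2*arccos(sqrt(p1*p2) + sqrt((1-p1)*(1-p2))).
sqrt(p1*p2) = sqrt(0.1*0.95) = 0.308221.
sqrt((1-p1)*(1-p2)) = sqrt(0.9*0.05) = 0.212132.
arg = 0.308221 + 0.212132 = 0.520353.
d = 2*arccos(0.520353) = 2.0471

2.0471


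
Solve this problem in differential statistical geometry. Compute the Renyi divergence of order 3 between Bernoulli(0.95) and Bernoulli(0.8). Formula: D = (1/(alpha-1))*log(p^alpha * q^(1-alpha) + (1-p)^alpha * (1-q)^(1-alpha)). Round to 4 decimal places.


Renyi divergence of order alpha between Bernoulli distributions:
D = (1/(alpha-1))*log(p^alpha * q^(1-alpha) + (1-p)^alpha * (1-q)^(1-alpha)).
alpha = 3, p = 0.95, q = 0.8.
p^alpha * q^(1-alpha) = 0.95^3 * 0.8^-2 = 1.339648.
(1-p)^alpha * (1-q)^(1-alpha) = 0.05^3 * 0.2^-2 = 0.003125.
sum = 1.339648 + 0.003125 = 1.342773.
D = (1/2)*log(1.342773) = 0.1474

0.1474


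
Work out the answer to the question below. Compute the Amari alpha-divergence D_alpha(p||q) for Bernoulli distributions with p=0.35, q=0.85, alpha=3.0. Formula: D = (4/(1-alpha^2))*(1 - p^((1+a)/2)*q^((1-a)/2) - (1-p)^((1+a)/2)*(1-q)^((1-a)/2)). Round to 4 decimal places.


Amari alpha-divergence:
D = (4/(1-alpha^2))*(1 - p^((1+a)/2)*q^((1-a)/2) - (1-p)^((1+a)/2)*(1-q)^((1-a)/2)).
alpha = 3.0, p = 0.35, q = 0.85.
e1 = (1+alpha)/2 = 2.0, e2 = (1-alpha)/2 = -1.0.
t1 = p^e1 * q^e2 = 0.35^2.0 * 0.85^-1.0 = 0.144118.
t2 = (1-p)^e1 * (1-q)^e2 = 0.65^2.0 * 0.15^-1.0 = 2.816667.
4/(1-alpha^2) = -0.5.
D = -0.5*(1 - 0.144118 - 2.816667) = 0.9804

0.9804


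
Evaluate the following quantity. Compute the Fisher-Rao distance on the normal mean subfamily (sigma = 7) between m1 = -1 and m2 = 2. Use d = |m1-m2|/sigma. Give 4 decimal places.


On the fixed-variance normal subfamily, geodesic distance = |m1-m2|/sigma.
|-1 - 2| = 3.
sigma = 7.
d = 3/7 = 0.4286

0.4286


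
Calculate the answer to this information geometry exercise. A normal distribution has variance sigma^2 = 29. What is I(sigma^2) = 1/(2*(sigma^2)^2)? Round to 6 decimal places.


Fisher information for variance: I(sigma^2) = 1/(2*sigma^4).
sigma^2 = 29, so sigma^4 = 841.
I = 1/(2*841) = 1/1682 = 0.000595

0.000595


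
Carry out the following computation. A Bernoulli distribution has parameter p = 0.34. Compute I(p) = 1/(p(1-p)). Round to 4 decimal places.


For Bernoulli(p), Fisher information is I(p) = 1/(p*(1-p)).
p = 0.34, 1-p = 0.66.
p*(1-p) = 0.2244.
I(p) = 1/0.2244 = 4.4563

4.4563


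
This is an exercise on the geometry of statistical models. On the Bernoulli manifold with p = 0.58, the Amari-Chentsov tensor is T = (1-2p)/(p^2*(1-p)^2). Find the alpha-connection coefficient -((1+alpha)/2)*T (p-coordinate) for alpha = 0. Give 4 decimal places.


Skewness (Amari-Chentsov) tensor: T = (1-2p)/(p^2*(1-p)^2).
p = 0.58, 1-2p = -0.16, p^2 = 0.3364, (1-p)^2 = 0.1764.
T = -0.16/(0.3364 * 0.1764) = -2.696283.
In the p-coordinate, Gamma^(alpha) = Gamma^(0) - (alpha/2)*T with Gamma^(0) = (1/2)*g'(p) = -T/2,
so Gamma^(alpha) = -((1+alpha)/2)*T.
alpha = 0, -(1+alpha)/2 = -0.5.
Gamma = -0.5 * -2.696283 = 1.3481

1.3481


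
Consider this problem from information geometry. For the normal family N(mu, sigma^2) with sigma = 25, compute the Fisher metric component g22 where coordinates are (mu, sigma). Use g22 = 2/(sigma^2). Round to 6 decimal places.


For the 2-parameter normal family, the Fisher metric has:
  g11 = 1/sigma^2, g22 = 2/sigma^2.
sigma = 25, sigma^2 = 625.
g22 = 0.003200

0.003200


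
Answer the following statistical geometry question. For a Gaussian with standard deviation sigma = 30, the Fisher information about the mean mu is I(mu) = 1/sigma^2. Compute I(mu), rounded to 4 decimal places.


The Fisher information for the mean of a normal distribution is I(mu) = 1/sigma^2.
sigma = 30, so sigma^2 = 900.
I(mu) = 1/900 = 0.0011

0.0011


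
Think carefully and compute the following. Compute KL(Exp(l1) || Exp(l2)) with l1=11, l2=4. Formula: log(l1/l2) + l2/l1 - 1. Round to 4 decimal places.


KL divergence for exponential family:
KL = log(l1/l2) + l2/l1 - 1.
log(11/4) = 1.011601.
4/11 = 0.363636.
KL = 1.011601 + 0.363636 - 1 = 0.3752

0.3752


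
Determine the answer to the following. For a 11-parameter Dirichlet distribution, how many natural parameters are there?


Exponential family dimension calculation:
Dirichlet with 11 components has 11 natural parameters.

11


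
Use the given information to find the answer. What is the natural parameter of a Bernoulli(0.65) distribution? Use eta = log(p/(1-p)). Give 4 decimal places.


Natural parameter for Bernoulli: eta = log(p/(1-p)).
p = 0.65, 1-p = 0.35.
p/(1-p) = 1.857143.
eta = log(1.857143) = 0.6190

0.6190


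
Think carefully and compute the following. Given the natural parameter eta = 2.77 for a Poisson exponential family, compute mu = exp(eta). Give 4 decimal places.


Expectation parameter for Poisson exponential family:
mu = exp(eta).
eta = 2.77.
mu = exp(2.77) = 15.9586

15.9586


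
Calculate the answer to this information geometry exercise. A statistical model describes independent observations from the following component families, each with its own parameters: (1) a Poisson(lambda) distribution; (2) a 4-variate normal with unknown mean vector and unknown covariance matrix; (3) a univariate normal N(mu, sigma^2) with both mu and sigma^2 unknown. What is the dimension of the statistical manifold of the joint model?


The dimension of a statistical manifold equals the number of free
(independent) real parameters of the model. For a product of independent
blocks the parameter counts add.
- Poisson (lambda): 1.
- 4-variate normal: 4 (mean) + 4*5/2 = 10 (symmetric covariance) = 14.
- normal (mu, sigma^2): 2.
Total = 1 + 14 + 2 = 17.
Dimension = 17

17


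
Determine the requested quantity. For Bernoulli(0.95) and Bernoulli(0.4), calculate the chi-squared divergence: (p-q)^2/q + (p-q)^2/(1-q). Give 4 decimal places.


Chi-squared divergence between Bernoulli distributions:
chi^2 = (p-q)^2/q + (p-q)^2/(1-q).
p = 0.95, q = 0.4, p-q = 0.55.
(p-q)^2 = 0.3025.
term1 = 0.3025/0.4 = 0.75625.
term2 = 0.3025/0.6 = 0.504167.
chi^2 = 0.75625 + 0.504167 = 1.2604

1.2604


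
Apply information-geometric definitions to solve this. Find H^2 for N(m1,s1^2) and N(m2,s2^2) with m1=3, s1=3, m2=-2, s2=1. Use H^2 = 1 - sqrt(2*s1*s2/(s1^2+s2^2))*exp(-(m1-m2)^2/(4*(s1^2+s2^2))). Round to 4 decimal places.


Squared Hellinger distance for Gaussians:
H^2 = 1 - sqrt(2*s1*s2/(s1^2+s2^2)) * exp(-(m1-m2)^2/(4*(s1^2+s2^2))).
s1^2 = 9, s2^2 = 1, s1^2+s2^2 = 10.
sqrt(2*3*1/(10)) = 0.774597.
(m1-m2)^2 = (5)^2 = 25.
exp(-25/(4*10)) = exp(-0.625) = 0.535261.
H^2 = 1 - 0.774597*0.535261 = 0.5854

0.5854


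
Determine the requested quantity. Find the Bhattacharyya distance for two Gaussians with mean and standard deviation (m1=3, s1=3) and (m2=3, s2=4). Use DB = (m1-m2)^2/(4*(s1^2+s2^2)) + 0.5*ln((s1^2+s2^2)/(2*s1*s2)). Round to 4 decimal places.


Bhattacharyya distance between two Gaussians:
DB = (m1-m2)^2/(4*(s1^2+s2^2)) + (1/2)*ln((s1^2+s2^2)/(2*s1*s2)).
(m1-m2)^2 = (0)^2 = 0.
s1^2+s2^2 = 9 + 16 = 25.
term1 = 0/100 = 0.0.
term2 = 0.5*ln(25/24.0) = 0.020411.
DB = 0.0 + 0.020411 = 0.0204

0.0204


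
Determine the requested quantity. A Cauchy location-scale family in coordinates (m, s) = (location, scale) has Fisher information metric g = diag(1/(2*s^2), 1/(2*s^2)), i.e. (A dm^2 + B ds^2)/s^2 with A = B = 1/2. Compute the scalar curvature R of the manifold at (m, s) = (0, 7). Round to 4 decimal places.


The metric has the form g = (A dm^2 + B ds^2)/s^2 with A = 1/2, B = 1/2.
Substitute u = sqrt(A/B)*m: g = B*(du^2 + ds^2)/s^2, i.e. B times the
Poincare upper half-plane metric, which has constant Gaussian curvature -1.
Scaling a 2D metric by a constant c divides the Gaussian curvature by c,
so K = -1/B = -1/(1/2) = -2.0000 everywhere (the point (m, s) = (0, 7) is irrelevant:
the curvature is constant).
Scalar curvature in dimension 2: R = 2K = -2/(1/2) = -4.0000.

-4.0000


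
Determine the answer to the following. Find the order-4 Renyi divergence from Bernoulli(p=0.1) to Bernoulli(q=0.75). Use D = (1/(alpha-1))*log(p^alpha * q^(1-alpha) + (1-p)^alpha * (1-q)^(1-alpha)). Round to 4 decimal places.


Renyi divergence of order alpha between Bernoulli distributions:
D = (1/(alpha-1))*log(p^alpha * q^(1-alpha) + (1-p)^alpha * (1-q)^(1-alpha)).
alpha = 4, p = 0.1, q = 0.75.
p^alpha * q^(1-alpha) = 0.1^4 * 0.75^-3 = 0.000237.
(1-p)^alpha * (1-q)^(1-alpha) = 0.9^4 * 0.25^-3 = 41.9904.
sum = 0.000237 + 41.9904 = 41.990637.
D = (1/3)*log(41.990637) = 1.2458

1.2458


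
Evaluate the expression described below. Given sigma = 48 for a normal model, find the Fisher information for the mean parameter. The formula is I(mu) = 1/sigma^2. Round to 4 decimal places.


The Fisher information for the mean of a normal distribution is I(mu) = 1/sigma^2.
sigma = 48, so sigma^2 = 2304.
I(mu) = 1/2304 = 0.0004

0.0004


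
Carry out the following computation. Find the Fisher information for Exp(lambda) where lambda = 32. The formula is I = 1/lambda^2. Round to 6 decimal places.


Fisher information for exponential: I(lambda) = 1/lambda^2.
lambda = 32, lambda^2 = 1024.
I = 1/1024 = 0.000977

0.000977


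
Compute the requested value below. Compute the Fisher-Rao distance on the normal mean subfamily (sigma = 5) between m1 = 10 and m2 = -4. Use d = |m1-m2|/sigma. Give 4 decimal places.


On the fixed-variance normal subfamily, geodesic distance = |m1-m2|/sigma.
|10 - -4| = 14.
sigma = 5.
d = 14/5 = 2.8000

2.8000


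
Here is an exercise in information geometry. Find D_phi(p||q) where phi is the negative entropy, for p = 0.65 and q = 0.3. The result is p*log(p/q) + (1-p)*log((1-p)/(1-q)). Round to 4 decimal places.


Bregman divergence with negative entropy generator:
D = p*log(p/q) + (1-p)*log((1-p)/(1-q)).
p = 0.65, q = 0.3.
p*log(p/q) = 0.65*log(0.65/0.3) = 0.502573.
(1-p)*log((1-p)/(1-q)) = 0.35*log(0.35/0.7) = -0.242602.
D = 0.502573 + -0.242602 = 0.2600

0.2600


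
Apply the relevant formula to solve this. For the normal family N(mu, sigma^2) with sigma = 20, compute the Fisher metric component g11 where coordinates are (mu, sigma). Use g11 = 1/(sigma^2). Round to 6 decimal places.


For the 2-parameter normal family, the Fisher metric has:
  g11 = 1/sigma^2, g22 = 2/sigma^2.
sigma = 20, sigma^2 = 400.
g11 = 0.002500

0.002500


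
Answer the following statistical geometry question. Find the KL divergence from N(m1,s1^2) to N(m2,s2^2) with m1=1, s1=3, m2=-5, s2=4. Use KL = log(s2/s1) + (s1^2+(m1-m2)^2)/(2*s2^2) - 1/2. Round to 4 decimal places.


KL divergence between normal distributions:
KL = log(s2/s1) + (s1^2 + (m1-m2)^2)/(2*s2^2) - 1/2.
log(4/3) = 0.287682.
(3^2 + (1--5)^2)/(2*4^2) = (9 + 36)/32 = 1.40625.
KL = 0.287682 + 1.40625 - 0.5 = 1.1939

1.1939


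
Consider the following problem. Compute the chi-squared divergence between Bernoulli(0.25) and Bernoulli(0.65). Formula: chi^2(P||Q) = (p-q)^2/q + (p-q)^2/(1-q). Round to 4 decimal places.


Chi-squared divergence between Bernoulli distributions:
chi^2 = (p-q)^2/q + (p-q)^2/(1-q).
p = 0.25, q = 0.65, p-q = -0.4.
(p-q)^2 = 0.16.
term1 = 0.16/0.65 = 0.246154.
term2 = 0.16/0.35 = 0.457143.
chi^2 = 0.246154 + 0.457143 = 0.7033

0.7033


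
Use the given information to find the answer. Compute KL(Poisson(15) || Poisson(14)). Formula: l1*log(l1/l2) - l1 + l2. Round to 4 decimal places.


KL divergence for Poisson:
KL = l1*log(l1/l2) - l1 + l2.
l1 = 15, l2 = 14.
log(15/14) = 0.068993.
l1*log(l1/l2) = 15 * 0.068993 = 1.034893.
KL = 1.034893 - 15 + 14 = 0.0349

0.0349


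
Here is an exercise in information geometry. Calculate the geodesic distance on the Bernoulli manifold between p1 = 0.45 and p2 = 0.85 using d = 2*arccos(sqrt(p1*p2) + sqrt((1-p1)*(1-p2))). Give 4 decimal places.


Geodesic distance on Bernoulli manifold:
d(p1,p2) = 2*arccos(sqrt(p1*p2) + sqrt((1-p1)*(1-p2))).
sqrt(p1*p2) = sqrt(0.45*0.85) = 0.618466.
sqrt((1-p1)*(1-p2)) = sqrt(0.55*0.15) = 0.287228.
arg = 0.618466 + 0.287228 = 0.905694.
d = 2*arccos(0.905694) = 0.8756

0.8756


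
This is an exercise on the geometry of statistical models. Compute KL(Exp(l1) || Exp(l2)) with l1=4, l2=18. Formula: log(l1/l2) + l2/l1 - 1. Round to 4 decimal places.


KL divergence for exponential family:
KL = log(l1/l2) + l2/l1 - 1.
log(4/18) = -1.504077.
18/4 = 4.5.
KL = -1.504077 + 4.5 - 1 = 1.9959

1.9959


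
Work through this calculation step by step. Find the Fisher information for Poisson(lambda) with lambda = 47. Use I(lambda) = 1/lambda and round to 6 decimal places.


Fisher information for Poisson: I(lambda) = 1/lambda.
lambda = 47.
I(lambda) = 1/47 = 0.021277

0.021277


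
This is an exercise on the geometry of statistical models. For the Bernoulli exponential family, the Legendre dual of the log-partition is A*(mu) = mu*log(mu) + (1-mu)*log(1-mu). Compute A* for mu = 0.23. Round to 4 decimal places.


Legendre transform for Bernoulli:
A*(mu) = mu*log(mu) + (1-mu)*log(1-mu).
mu = 0.23, 1-mu = 0.77.
mu*log(mu) = 0.23*log(0.23) = -0.338025.
(1-mu)*log(1-mu) = 0.77*log(0.77) = -0.201251.
A* = -0.338025 + -0.201251 = -0.5393

-0.5393


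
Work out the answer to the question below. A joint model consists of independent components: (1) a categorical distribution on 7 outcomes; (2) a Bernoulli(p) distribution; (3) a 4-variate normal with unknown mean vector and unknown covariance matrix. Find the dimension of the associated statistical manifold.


The dimension of a statistical manifold equals the number of free
(independent) real parameters of the model. For a product of independent
blocks the parameter counts add.
- categorical on 7 outcomes (probabilities sum to 1): 7-1 = 6.
- Bernoulli (p): 1.
- 4-variate normal: 4 (mean) + 4*5/2 = 10 (symmetric covariance) = 14.
Total = 6 + 1 + 14 = 21.
Dimension = 21

21


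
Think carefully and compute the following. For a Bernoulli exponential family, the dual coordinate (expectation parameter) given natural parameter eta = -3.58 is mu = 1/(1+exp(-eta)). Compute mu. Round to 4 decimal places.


Dual coordinate (expectation parameter) for Bernoulli:
mu = 1/(1+exp(-eta)).
eta = -3.58.
exp(-eta) = exp(3.58) = 35.873541.
mu = 1/(1+35.873541) = 0.0271

0.0271


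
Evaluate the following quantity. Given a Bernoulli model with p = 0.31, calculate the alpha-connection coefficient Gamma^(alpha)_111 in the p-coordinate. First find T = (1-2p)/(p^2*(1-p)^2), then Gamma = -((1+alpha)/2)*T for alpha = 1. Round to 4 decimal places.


Skewness (Amari-Chentsov) tensor: T = (1-2p)/(p^2*(1-p)^2).
p = 0.31, 1-2p = 0.38, p^2 = 0.0961, (1-p)^2 = 0.4761.
T = 0.38/(0.0961 * 0.4761) = 8.305428.
In the p-coordinate, Gamma^(alpha) = Gamma^(0) - (alpha/2)*T with Gamma^(0) = (1/2)*g'(p) = -T/2,
so Gamma^(alpha) = -((1+alpha)/2)*T.
alpha = 1, -(1+alpha)/2 = -1.0.
Gamma = -1.0 * 8.305428 = -8.3054

-8.3054


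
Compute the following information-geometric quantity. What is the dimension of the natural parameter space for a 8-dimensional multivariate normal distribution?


Exponential family dimension calculation:
For 8-dim MVN: mean has 8 params, covariance has 8*9/2 = 36 unique entries.
Total dim = 8 + 36 = 44.

44


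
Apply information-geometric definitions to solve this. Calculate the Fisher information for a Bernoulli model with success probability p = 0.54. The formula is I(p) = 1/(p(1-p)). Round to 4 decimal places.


For Bernoulli(p), Fisher information is I(p) = 1/(p*(1-p)).
p = 0.54, 1-p = 0.46.
p*(1-p) = 0.2484.
I(p) = 1/0.2484 = 4.0258

4.0258


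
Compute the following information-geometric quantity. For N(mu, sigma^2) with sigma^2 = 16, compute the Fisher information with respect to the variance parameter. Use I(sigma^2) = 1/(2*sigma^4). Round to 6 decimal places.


Fisher information for variance: I(sigma^2) = 1/(2*sigma^4).
sigma^2 = 16, so sigma^4 = 256.
I = 1/(2*256) = 1/512 = 0.001953

0.001953


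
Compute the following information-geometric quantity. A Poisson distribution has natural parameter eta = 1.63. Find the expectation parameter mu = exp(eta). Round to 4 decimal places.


Expectation parameter for Poisson exponential family:
mu = exp(eta).
eta = 1.63.
mu = exp(1.63) = 5.1039

5.1039


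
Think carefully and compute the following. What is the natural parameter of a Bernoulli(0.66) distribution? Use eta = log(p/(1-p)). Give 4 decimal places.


Natural parameter for Bernoulli: eta = log(p/(1-p)).
p = 0.66, 1-p = 0.34.
p/(1-p) = 1.941176.
eta = log(1.941176) = 0.6633

0.6633


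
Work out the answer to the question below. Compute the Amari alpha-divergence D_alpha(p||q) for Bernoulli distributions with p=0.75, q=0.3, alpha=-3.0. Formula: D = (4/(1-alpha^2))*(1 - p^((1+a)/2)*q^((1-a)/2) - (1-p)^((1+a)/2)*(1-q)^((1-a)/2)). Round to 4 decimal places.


Amari alpha-divergence:
D = (4/(1-alpha^2))*(1 - p^((1+a)/2)*q^((1-a)/2) - (1-p)^((1+a)/2)*(1-q)^((1-a)/2)).
alpha = -3.0, p = 0.75, q = 0.3.
e1 = (1+alpha)/2 = -1.0, e2 = (1-alpha)/2 = 2.0.
t1 = p^e1 * q^e2 = 0.75^-1.0 * 0.3^2.0 = 0.12.
t2 = (1-p)^e1 * (1-q)^e2 = 0.25^-1.0 * 0.7^2.0 = 1.96.
4/(1-alpha^2) = -0.5.
D = -0.5*(1 - 0.12 - 1.96) = 0.5400

0.5400


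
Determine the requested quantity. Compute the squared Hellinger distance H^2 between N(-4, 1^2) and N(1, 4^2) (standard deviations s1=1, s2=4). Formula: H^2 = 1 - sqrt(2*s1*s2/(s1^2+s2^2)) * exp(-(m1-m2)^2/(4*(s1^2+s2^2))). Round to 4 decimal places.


Squared Hellinger distance for Gaussians:
H^2 = 1 - sqrt(2*s1*s2/(s1^2+s2^2)) * exp(-(m1-m2)^2/(4*(s1^2+s2^2))).
s1^2 = 1, s2^2 = 16, s1^2+s2^2 = 17.
sqrt(2*1*4/(17)) = 0.685994.
(m1-m2)^2 = (-5)^2 = 25.
exp(-25/(4*17)) = exp(-0.367647) = 0.692362.
H^2 = 1 - 0.685994*0.692362 = 0.5250

0.5250


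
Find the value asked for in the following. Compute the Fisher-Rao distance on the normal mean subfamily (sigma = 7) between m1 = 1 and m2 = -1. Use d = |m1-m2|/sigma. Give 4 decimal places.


On the fixed-variance normal subfamily, geodesic distance = |m1-m2|/sigma.
|1 - -1| = 2.
sigma = 7.
d = 2/7 = 0.2857

0.2857


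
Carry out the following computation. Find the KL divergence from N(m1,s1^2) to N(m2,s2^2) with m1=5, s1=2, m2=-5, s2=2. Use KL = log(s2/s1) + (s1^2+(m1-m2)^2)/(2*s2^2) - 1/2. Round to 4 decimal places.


KL divergence between normal distributions:
KL = log(s2/s1) + (s1^2 + (m1-m2)^2)/(2*s2^2) - 1/2.
log(2/2) = 0.0.
(2^2 + (5--5)^2)/(2*2^2) = (4 + 100)/8 = 13.0.
KL = 0.0 + 13.0 - 0.5 = 12.5000

12.5000


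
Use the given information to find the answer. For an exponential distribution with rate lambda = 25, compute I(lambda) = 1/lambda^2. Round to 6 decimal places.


Fisher information for exponential: I(lambda) = 1/lambda^2.
lambda = 25, lambda^2 = 625.
I = 1/625 = 0.001600

0.001600


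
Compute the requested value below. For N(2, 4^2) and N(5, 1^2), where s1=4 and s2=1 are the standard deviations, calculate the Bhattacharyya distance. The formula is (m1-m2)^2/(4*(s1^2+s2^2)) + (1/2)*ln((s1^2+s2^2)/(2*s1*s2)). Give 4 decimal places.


Bhattacharyya distance between two Gaussians:
DB = (m1-m2)^2/(4*(s1^2+s2^2)) + (1/2)*ln((s1^2+s2^2)/(2*s1*s2)).
(m1-m2)^2 = (-3)^2 = 9.
s1^2+s2^2 = 16 + 1 = 17.
term1 = 9/68 = 0.132353.
term2 = 0.5*ln(17/8.0) = 0.376886.
DB = 0.132353 + 0.376886 = 0.5092

0.5092


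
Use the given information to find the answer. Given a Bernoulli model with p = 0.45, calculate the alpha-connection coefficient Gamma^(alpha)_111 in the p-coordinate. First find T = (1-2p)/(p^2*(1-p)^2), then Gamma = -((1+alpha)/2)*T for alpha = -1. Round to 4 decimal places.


Skewness (Amari-Chentsov) tensor: T = (1-2p)/(p^2*(1-p)^2).
p = 0.45, 1-2p = 0.1, p^2 = 0.2025, (1-p)^2 = 0.3025.
T = 0.1/(0.2025 * 0.3025) = 1.632486.
In the p-coordinate, Gamma^(alpha) = Gamma^(0) - (alpha/2)*T with Gamma^(0) = (1/2)*g'(p) = -T/2,
so Gamma^(alpha) = -((1+alpha)/2)*T.
alpha = -1, -(1+alpha)/2 = 0.0.
Gamma = 0.0 * 1.632486 = 0.0000

0.0000


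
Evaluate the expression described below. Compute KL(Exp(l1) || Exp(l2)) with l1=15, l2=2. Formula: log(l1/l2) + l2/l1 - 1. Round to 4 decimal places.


KL divergence for exponential family:
KL = log(l1/l2) + l2/l1 - 1.
log(15/2) = 2.014903.
2/15 = 0.133333.
KL = 2.014903 + 0.133333 - 1 = 1.1482

1.1482


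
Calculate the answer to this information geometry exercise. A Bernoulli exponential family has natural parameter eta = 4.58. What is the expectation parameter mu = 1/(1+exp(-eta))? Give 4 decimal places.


Dual coordinate (expectation parameter) for Bernoulli:
mu = 1/(1+exp(-eta)).
eta = 4.58.
exp(-eta) = exp(-4.58) = 0.010255.
mu = 1/(1+0.010255) = 0.9898

0.9898


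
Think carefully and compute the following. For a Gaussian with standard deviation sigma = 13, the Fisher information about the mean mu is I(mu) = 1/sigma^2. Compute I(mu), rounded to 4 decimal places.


The Fisher information for the mean of a normal distribution is I(mu) = 1/sigma^2.
sigma = 13, so sigma^2 = 169.
I(mu) = 1/169 = 0.0059

0.0059
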